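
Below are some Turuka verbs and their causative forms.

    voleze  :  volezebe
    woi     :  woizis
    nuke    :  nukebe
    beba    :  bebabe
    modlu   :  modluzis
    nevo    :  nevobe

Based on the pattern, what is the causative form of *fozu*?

fozuzis

Looking at the last vowel of each stem: -zis when the last vowel of the stem is a high vowel (*woi*, *modlu*); -be when the last vowel of the stem is a non-high vowel (*voleze*, *nuke*, *beba*, *nevo*).
Since the last vowel of *fozu* is /u/ (a high vowel), it takes -zis, giving *fozuzis*.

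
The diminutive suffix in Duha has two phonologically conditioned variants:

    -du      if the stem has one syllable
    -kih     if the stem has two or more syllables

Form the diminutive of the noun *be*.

bedu

*be* (one syllable) → -du → *bedu*.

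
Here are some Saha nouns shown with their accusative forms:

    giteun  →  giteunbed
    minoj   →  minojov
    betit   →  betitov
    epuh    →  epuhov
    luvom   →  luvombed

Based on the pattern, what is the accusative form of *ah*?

The alternation tracks the final consonant of the stem — -bed when the stem ends in a nasal (*giteun*, *luvom*); -ov when the stem ends in a non-nasal consonant (*minoj*, *betit*, *epuh*).
The final consonant of *ah* is /h/, which is non-nasal, so the suffix is -ov, giving *ahov*.

ahov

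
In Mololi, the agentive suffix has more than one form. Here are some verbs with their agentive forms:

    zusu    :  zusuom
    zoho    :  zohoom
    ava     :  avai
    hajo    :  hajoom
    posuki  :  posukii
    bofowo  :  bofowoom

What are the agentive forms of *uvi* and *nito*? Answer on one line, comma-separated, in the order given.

Looking at the last vowel of each stem: -om when the last vowel of the stem is a rounded vowel (*zusu*, *zoho*, *hajo*, *bofowo*); -i when the last vowel of the stem is an unrounded vowel (*ava*, *posuki*).
Since the last vowel of *uvi* is /i/ (an unrounded vowel), it takes -i, giving *uvii*.
The last vowel of *nito* is /o/, which is a rounded vowel, so the suffix is -om, giving *nitoom*.

uvii, nitoom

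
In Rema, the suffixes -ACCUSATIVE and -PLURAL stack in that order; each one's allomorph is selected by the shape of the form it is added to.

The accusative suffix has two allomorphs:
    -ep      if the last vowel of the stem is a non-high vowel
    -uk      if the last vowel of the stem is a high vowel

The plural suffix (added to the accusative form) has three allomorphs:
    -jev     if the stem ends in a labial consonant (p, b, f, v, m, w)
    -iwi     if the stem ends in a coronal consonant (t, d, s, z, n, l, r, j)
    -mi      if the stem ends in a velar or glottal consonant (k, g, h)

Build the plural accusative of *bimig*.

bimigukmi

*bimig* — last vowel /i/ (a high vowel) → -uk → *bimiguk*.
The final consonant of the accusative form *bimiguk* is /k/, which is velar/glottal, so the plural suffix is -mi, giving *bimigukmi*.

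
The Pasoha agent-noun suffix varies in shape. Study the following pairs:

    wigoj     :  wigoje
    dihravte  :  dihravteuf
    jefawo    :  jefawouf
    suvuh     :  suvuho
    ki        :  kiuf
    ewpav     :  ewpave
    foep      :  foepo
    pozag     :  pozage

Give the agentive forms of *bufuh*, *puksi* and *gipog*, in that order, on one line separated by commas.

bufuho, puksiuf, gipoge

Looking at the final sound of each stem: -o when the stem ends in a voiceless consonant (*suvuh*, *foep*); -e when the stem ends in a voiced consonant (*wigoj*, *ewpav*, *pozag*); -uf when the stem ends in a vowel (*dihravte*, *jefawo*, *ki*).
*bufuh* — final sound /h/ (a voiceless consonant) → -o → *bufuho*.
*puksi*: final sound = /i/, a vowel → -uf → *puksiuf*.
*gipog*: final sound = /g/, a voiced consonant → -e → *gipoge*.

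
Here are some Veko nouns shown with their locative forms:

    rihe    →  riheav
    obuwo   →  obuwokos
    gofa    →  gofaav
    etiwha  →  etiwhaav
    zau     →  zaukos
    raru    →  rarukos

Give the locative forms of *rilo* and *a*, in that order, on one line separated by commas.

The pattern is rounding harmony: -kos when the last vowel of the stem is a rounded vowel (*obuwo*, *zau*, *raru*); -av when the last vowel of the stem is an unrounded vowel (*rihe*, *gofa*, *etiwha*).
*rilo*: last vowel = /o/, a rounded vowel → -kos → *rilokos*.
Since the last vowel of *a* is /a/ (an unrounded vowel), it takes -av, giving *aav*.

rilokos, aav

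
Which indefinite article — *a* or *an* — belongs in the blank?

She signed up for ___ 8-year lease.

The indefinite article is chosen by the initial *sound* of the following word, not its spelling.
The number *8* is spoken "eight", beginning with /eɪt/ — a vowel sound.
So the article is *an*: She signed up for an 8-year lease.

an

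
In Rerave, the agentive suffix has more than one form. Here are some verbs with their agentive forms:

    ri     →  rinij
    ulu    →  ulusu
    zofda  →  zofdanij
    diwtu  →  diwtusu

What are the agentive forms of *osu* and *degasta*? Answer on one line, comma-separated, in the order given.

osusu, degastanij

Looking at the last vowel of each stem: -su when the last vowel of the stem is a rounded vowel (*ulu*, *diwtu*); -nij when the last vowel of the stem is an unrounded vowel (*ri*, *zofda*).
The last vowel of *osu* is /u/, which is a rounded vowel, so the suffix is -su, giving *osusu*.
*degasta*: last vowel = /a/, an unrounded vowel → -nij → *degastanij*.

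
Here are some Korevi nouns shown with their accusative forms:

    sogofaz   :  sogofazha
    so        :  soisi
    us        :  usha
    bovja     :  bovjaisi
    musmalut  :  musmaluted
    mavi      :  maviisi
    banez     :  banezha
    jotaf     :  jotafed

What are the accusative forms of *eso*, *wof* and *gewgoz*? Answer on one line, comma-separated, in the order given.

esoisi, wofed, gewgozha

The alternation tracks the final sound of the stem — -ha when the stem ends in a sibilant (*sogofaz*, *us*, *banez*); -ed when the stem ends in a non-sibilant consonant (*musmalut*, *jotaf*); -isi when the stem ends in a vowel (*so*, *bovja*, *mavi*).
The final sound of *eso* is /o/, which is a vowel, so the suffix is -isi, giving *esoisi*.
*wof*: final sound = /f/, a non-sibilant consonant → -ed → *wofed*.
*gewgoz*: final sound = /z/, a sibilant → -ha → *gewgozha*.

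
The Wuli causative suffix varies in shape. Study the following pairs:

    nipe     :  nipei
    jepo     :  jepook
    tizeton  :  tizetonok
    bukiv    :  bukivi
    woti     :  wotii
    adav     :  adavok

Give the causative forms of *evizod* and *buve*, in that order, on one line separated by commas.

The suffix is conditioned by the last vowel: -i when the last vowel of the stem is a front vowel (*nipe*, *bukiv*, *woti*); -ok when the last vowel of the stem is a back vowel (*jepo*, *tizeton*, *adav*).
Since the last vowel of *evizod* is /o/ (a back vowel), it takes -ok, giving *evizodok*.
*buve*: last vowel = /e/, a front vowel → -i → *buvei*.

evizodok, buvei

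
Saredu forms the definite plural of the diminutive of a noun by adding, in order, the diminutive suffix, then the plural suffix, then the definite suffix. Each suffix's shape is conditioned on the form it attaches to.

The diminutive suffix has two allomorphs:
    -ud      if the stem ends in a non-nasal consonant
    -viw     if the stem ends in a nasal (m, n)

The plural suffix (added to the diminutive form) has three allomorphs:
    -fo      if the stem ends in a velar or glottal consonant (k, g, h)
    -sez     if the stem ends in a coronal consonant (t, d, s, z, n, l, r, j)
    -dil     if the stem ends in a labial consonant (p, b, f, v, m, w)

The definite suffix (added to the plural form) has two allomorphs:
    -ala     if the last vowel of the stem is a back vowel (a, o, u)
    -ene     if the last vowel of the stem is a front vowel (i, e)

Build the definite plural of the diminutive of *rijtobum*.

rijtobumviwdilene

Since the final consonant of *rijtobum* is /m/ (a nasal), it takes -viw, giving *rijtobumviw*.
The diminutive form *rijtobumviw*: final consonant = /w/, labial → -dil → *rijtobumviwdil*.
Since the last vowel of the plural form *rijtobumviwdil* is /i/ (a front vowel), it takes -ene, giving *rijtobumviwdilene*.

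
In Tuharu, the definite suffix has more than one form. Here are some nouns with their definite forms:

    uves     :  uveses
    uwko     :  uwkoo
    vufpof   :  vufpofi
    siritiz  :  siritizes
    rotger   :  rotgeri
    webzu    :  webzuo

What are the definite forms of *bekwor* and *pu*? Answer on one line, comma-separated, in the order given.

Looking at the final sound of each stem: -es when the stem ends in a sibilant (*uves*, *siritiz*); -i when the stem ends in a non-sibilant consonant (*vufpof*, *rotger*); -o when the stem ends in a vowel (*uwko*, *webzu*).
Since the final sound of *bekwor* is /r/ (a non-sibilant consonant), it takes -i, giving *bekwori*.
The final sound of *pu* is /u/, which is a vowel, so the suffix is -o, giving *puo*.

bekwori, puo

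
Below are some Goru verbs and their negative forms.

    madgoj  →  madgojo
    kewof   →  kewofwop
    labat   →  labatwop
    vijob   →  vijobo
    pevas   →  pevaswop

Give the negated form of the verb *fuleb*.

The alternation tracks the final consonant of the stem — -wop when the stem ends in a voiceless consonant (*kewof*, *labat*, *pevas*); -o when the stem ends in a voiced consonant (*madgoj*, *vijob*).
The final consonant of *fuleb* is /b/, which is voiced, so the suffix is -o, giving *fulebo*.

fulebo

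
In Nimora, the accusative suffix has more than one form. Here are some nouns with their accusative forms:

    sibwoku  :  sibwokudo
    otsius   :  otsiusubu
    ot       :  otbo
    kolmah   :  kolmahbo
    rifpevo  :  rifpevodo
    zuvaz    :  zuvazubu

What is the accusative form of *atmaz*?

atmazubu

The pattern is sibilance of the final sound: -ubu when the stem ends in a sibilant (*otsius*, *zuvaz*); -bo when the stem ends in a non-sibilant consonant (*ot*, *kolmah*); -do when the stem ends in a vowel (*sibwoku*, *rifpevo*).
*atmaz*: final sound = /z/, a sibilant → -ubu → *atmazubu*.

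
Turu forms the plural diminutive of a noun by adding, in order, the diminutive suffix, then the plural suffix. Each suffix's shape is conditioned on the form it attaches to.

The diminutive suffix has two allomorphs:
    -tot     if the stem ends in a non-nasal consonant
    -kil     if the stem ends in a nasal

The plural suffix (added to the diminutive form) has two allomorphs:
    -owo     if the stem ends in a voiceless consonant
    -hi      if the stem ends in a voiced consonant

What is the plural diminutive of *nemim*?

nemimkilhi

The final consonant of *nemim* is /m/, which is a nasal, so the diminutive suffix is -kil, giving *nemimkil*.
Since the final consonant of the diminutive form *nemimkil* is /l/ (voiced), it takes -hi, giving *nemimkilhi*.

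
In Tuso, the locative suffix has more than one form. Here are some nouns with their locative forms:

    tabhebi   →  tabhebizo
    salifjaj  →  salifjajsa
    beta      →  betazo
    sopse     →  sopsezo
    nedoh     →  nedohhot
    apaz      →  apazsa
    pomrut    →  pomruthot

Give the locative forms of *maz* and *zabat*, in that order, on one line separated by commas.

mazsa, zabathot

The pattern is voicing of the final sound: -hot when the stem ends in a voiceless consonant (*nedoh*, *pomrut*); -sa when the stem ends in a voiced consonant (*salifjaj*, *apaz*); -zo when the stem ends in a vowel (*tabhebi*, *beta*, *sopse*).
*maz*: final sound = /z/, a voiced consonant → -sa → *mazsa*.
Since the final sound of *zabat* is /t/ (a voiceless consonant), it takes -hot, giving *zabathot*.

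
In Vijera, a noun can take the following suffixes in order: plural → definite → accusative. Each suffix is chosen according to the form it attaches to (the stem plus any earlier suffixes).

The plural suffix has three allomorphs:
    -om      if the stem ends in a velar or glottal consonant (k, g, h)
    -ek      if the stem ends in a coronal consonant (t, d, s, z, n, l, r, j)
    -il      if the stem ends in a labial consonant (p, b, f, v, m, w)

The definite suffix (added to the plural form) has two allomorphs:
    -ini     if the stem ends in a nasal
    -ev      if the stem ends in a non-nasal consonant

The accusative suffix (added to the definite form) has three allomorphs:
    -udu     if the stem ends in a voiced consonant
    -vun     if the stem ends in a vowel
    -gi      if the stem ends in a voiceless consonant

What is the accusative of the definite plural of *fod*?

The final consonant of *fod* is /d/, which is coronal, so the plural suffix is -ek, giving *fodek*.
The plural form *fodek* — final consonant /k/ (non-nasal) → -ev → *fodekev*.
The definite form *fodekev*: final sound = /v/, a voiced consonant → -udu → *fodekevudu*.

fodekevudu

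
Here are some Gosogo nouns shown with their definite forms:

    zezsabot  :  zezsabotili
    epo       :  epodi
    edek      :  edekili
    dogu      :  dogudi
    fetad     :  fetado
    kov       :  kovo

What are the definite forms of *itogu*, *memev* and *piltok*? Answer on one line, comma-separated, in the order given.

The pattern is voicing of the final sound: -ili when the stem ends in a voiceless consonant (*zezsabot*, *edek*); -o when the stem ends in a voiced consonant (*fetad*, *kov*); -di when the stem ends in a vowel (*epo*, *dogu*).
The final sound of *itogu* is /u/, which is a vowel, so the suffix is -di, giving *itogudi*.
Since the final sound of *memev* is /v/ (a voiced consonant), it takes -o, giving *memevo*.
*piltok* — final sound /k/ (a voiceless consonant) → -ili → *piltokili*.

itogudi, memevo, piltokili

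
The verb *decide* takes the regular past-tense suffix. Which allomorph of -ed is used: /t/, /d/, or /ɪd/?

/ɪd/

The stem *decide* ends in /t/ or /d/.
The -ed suffix is realized as /ɪd/ after /t, d/; as /t/ after other voiceless consonants; and as /d/ after other voiced sounds.
So -ed on *decide* is pronounced /ɪd/.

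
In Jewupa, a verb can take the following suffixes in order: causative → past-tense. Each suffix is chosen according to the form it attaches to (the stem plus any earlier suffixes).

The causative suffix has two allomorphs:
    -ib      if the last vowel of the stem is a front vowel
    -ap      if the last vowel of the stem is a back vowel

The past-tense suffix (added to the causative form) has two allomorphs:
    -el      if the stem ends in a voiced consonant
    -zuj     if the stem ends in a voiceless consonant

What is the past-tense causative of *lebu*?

lebuapzuj

The last vowel of *lebu* is /u/, which is a back vowel, so the causative suffix is -ap, giving *lebuap*.
The causative form *lebuap*: final consonant = /p/, voiceless → -zuj → *lebuapzuj*.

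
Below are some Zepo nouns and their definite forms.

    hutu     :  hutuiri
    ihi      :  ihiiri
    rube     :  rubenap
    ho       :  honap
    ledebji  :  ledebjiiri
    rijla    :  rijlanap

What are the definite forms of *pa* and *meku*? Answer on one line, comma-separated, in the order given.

panap, mekuiri

The suffix is conditioned by the last vowel: -iri when the last vowel of the stem is a high vowel (*hutu*, *ihi*, *ledebji*); -nap when the last vowel of the stem is a non-high vowel (*rube*, *ho*, *rijla*).
*pa* — last vowel /a/ (a non-high vowel) → -nap → *panap*.
The last vowel of *meku* is /u/, which is a high vowel, so the suffix is -iri, giving *mekuiri*.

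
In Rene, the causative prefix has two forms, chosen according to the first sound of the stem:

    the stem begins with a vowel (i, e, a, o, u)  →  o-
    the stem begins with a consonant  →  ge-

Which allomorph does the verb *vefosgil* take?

ge-

The first sound of *vefosgil* is /v/, which is a consonant, so the prefix is ge-.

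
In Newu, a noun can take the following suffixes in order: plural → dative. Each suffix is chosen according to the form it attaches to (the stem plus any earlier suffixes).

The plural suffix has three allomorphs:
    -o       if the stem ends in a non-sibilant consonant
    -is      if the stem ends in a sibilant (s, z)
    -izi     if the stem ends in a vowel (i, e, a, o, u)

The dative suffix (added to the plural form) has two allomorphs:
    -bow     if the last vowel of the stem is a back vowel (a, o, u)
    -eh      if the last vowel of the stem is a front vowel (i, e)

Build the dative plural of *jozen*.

jozenobow

Since the final sound of *jozen* is /n/ (a non-sibilant consonant), it takes -o, giving *jozeno*.
Since the last vowel of the plural form *jozeno* is /o/ (a back vowel), it takes -bow, giving *jozenobow*.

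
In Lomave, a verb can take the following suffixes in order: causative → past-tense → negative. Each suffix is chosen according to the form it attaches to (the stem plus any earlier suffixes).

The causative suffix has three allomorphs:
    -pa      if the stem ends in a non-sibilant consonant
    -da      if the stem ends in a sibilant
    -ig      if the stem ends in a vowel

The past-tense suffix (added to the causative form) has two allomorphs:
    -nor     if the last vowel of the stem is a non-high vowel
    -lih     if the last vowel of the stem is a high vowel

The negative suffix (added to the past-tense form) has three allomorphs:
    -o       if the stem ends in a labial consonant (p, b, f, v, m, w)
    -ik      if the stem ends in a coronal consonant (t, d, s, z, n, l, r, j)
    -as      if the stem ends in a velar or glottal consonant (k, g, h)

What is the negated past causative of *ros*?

*ros*: final sound = /s/, a sibilant → -da → *rosda*.
The last vowel of the causative form *rosda* is /a/, which is a non-high vowel, so the past-tense suffix is -nor, giving *rosdanor*.
The final consonant of the past-tense form *rosdanor* is /r/, which is coronal, so the negative suffix is -ik, giving *rosdanorik*.

rosdanorik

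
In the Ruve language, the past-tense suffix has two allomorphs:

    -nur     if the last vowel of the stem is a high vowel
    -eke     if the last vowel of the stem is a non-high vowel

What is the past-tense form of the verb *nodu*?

nodunur

*nodu*: last vowel = /u/, a high vowel → -nur → *nodunur*.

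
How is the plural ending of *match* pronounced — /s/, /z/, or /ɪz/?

The stem *match* ends in a sibilant (/s, z, ʃ, ʒ, tʃ, dʒ/).
The plural suffix surfaces as /ɪz/ after sibilants, /s/ after other voiceless consonants, and /z/ after other voiced sounds.
So the plural -s on *match* is pronounced /ɪz/.

/ɪz/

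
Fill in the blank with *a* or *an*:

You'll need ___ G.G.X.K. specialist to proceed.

a

The indefinite article is chosen by the initial *sound* of the following word, not its spelling.
The initialism *G.G.X.K.* is read letter by letter; the first letter, G, is pronounced /dʒiː/, which begins with a consonant sound.
So the article is *a*: You'll need a G.G.X.K. specialist to proceed.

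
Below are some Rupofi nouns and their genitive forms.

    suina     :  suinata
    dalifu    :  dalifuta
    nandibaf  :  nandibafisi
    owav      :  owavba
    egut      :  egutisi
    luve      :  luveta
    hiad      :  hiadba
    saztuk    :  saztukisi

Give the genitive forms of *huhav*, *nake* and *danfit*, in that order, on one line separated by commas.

huhavba, naketa, danfitisi

The suffix is conditioned by the final sound: -isi when the stem ends in a voiceless consonant (*nandibaf*, *egut*, *saztuk*); -ba when the stem ends in a voiced consonant (*owav*, *hiad*); -ta when the stem ends in a vowel (*suina*, *dalifu*, *luve*).
The final sound of *huhav* is /v/, which is a voiced consonant, so the suffix is -ba, giving *huhavba*.
The final sound of *nake* is /e/, which is a vowel, so the suffix is -ta, giving *naketa*.
The final sound of *danfit* is /t/, which is a voiceless consonant, so the suffix is -isi, giving *danfitisi*.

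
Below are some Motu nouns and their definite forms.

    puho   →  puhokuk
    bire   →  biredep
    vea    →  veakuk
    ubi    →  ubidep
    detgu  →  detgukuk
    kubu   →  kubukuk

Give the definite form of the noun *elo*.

The alternation tracks the last vowel of the stem — -dep when the last vowel of the stem is a front vowel (*bire*, *ubi*); -kuk when the last vowel of the stem is a back vowel (*puho*, *vea*, *detgu*, *kubu*).
*elo* — last vowel /o/ (a back vowel) → -kuk → *elokuk*.

elokuk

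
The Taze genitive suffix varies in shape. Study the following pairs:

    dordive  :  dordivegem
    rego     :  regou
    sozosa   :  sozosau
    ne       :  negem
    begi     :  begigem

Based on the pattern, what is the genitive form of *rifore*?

riforegem

The alternation tracks the last vowel of the stem — -gem when the last vowel of the stem is a front vowel (*dordive*, *ne*, *begi*); -u when the last vowel of the stem is a back vowel (*rego*, *sozosa*).
The last vowel of *rifore* is /e/, which is a front vowel, so the suffix is -gem, giving *riforegem*.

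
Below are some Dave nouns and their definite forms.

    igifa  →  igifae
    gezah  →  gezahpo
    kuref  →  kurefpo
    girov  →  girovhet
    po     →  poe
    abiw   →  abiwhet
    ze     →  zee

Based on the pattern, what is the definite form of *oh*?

The pattern is voicing of the final sound: -po when the stem ends in a voiceless consonant (*gezah*, *kuref*); -het when the stem ends in a voiced consonant (*girov*, *abiw*); -e when the stem ends in a vowel (*igifa*, *po*, *ze*).
The final sound of *oh* is /h/, which is a voiceless consonant, so the suffix is -po, giving *ohpo*.

ohpo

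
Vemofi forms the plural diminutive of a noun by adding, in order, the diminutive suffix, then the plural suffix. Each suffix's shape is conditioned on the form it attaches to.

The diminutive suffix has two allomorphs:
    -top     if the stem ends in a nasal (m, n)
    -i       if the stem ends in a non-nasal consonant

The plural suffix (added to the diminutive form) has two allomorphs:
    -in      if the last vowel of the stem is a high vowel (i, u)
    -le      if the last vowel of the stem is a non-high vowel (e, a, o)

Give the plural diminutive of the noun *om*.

omtople

*om* — final consonant /m/ (a nasal) → -top → *omtop*.
The diminutive form *omtop*: last vowel = /o/, a non-high vowel → -le → *omtople*.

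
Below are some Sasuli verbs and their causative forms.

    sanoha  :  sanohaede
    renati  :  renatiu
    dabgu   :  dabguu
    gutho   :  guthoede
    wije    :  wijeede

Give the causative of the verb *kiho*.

The suffix is conditioned by the last vowel: -u when the last vowel of the stem is a high vowel (*renati*, *dabgu*); -ede when the last vowel of the stem is a non-high vowel (*sanoha*, *gutho*, *wije*).
*kiho* — last vowel /o/ (a non-high vowel) → -ede → *kihoede*.

kihoede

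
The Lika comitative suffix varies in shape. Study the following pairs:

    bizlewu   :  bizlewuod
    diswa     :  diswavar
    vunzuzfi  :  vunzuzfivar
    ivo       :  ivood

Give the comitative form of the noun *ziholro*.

The alternation tracks the last vowel of the stem — -od when the last vowel of the stem is a rounded vowel (*bizlewu*, *ivo*); -var when the last vowel of the stem is an unrounded vowel (*diswa*, *vunzuzfi*).
Since the last vowel of *ziholro* is /o/ (a rounded vowel), it takes -od, giving *ziholrood*.

ziholrood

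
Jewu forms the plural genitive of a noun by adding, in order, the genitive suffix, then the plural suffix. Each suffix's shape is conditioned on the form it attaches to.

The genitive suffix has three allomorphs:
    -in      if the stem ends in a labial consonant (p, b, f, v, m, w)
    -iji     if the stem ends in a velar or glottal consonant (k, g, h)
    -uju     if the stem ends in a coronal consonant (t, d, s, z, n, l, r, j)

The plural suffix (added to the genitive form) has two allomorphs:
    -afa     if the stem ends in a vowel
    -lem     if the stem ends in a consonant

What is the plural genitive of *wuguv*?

wuguvinlem

Since the final consonant of *wuguv* is /v/ (labial), it takes -in, giving *wuguvin*.
The final sound of the genitive form *wuguvin* is /n/, which is a consonant, so the plural suffix is -lem, giving *wuguvinlem*.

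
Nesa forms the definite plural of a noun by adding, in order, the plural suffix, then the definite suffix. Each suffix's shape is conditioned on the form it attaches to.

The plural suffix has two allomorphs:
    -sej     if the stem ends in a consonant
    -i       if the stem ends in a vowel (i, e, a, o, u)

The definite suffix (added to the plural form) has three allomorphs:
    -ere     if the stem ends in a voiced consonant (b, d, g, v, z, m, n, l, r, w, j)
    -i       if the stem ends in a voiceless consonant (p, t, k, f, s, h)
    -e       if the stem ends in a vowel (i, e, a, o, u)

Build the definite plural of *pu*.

*pu*: final sound = /u/, a vowel → -i → *pui*.
Since the final sound of the plural form *pui* is /i/ (a vowel), it takes -e, giving *puie*.

puie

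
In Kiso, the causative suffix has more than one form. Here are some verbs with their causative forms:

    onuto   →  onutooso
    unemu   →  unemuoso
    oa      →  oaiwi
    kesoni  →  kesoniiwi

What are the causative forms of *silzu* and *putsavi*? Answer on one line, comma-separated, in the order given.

silzuoso, putsaviiwi

The alternation tracks the last vowel of the stem — -oso when the last vowel of the stem is a rounded vowel (*onuto*, *unemu*); -iwi when the last vowel of the stem is an unrounded vowel (*oa*, *kesoni*).
The last vowel of *silzu* is /u/, which is a rounded vowel, so the suffix is -oso, giving *silzuoso*.
*putsavi*: last vowel = /i/, an unrounded vowel → -iwi → *putsaviiwi*.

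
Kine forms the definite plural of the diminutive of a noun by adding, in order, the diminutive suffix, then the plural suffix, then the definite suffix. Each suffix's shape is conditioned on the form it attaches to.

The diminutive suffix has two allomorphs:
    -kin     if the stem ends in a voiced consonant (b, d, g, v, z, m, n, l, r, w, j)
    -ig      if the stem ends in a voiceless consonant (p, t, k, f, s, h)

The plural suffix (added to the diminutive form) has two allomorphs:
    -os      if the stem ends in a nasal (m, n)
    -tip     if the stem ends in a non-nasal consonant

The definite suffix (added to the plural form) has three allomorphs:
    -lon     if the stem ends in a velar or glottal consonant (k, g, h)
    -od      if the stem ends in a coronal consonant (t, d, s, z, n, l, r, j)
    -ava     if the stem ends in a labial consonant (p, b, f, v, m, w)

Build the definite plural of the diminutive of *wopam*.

The final consonant of *wopam* is /m/, which is voiced, so the diminutive suffix is -kin, giving *wopamkin*.
The diminutive form *wopamkin* — final consonant /n/ (a nasal) → -os → *wopamkinos*.
The plural form *wopamkinos* — final consonant /s/ (coronal) → -od → *wopamkinosod*.

wopamkinosod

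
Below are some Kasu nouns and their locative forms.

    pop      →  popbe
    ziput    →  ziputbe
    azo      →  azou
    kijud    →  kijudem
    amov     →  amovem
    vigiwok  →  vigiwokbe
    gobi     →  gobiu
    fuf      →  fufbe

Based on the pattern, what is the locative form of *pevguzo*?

The suffix is conditioned by the final sound: -be when the stem ends in a voiceless consonant (*pop*, *ziput*, *vigiwok*, *fuf*); -em when the stem ends in a voiced consonant (*kijud*, *amov*); -u when the stem ends in a vowel (*azo*, *gobi*).
*pevguzo* — final sound /o/ (a vowel) → -u → *pevguzou*.

pevguzou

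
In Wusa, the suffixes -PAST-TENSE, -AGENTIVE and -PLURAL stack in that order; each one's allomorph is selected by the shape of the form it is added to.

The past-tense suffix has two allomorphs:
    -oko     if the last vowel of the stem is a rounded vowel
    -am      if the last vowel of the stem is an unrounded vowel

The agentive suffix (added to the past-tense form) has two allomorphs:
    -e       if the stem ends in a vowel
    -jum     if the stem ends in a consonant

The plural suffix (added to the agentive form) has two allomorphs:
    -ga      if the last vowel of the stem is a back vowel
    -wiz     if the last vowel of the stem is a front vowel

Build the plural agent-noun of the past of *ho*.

*ho* — last vowel /o/ (a rounded vowel) → -oko → *hooko*.
The final sound of the past-tense form *hooko* is /o/, which is a vowel, so the agentive suffix is -e, giving *hookoe*.
Since the last vowel of the agentive form *hookoe* is /e/ (a front vowel), it takes -wiz, giving *hookoewiz*.

hookoewiz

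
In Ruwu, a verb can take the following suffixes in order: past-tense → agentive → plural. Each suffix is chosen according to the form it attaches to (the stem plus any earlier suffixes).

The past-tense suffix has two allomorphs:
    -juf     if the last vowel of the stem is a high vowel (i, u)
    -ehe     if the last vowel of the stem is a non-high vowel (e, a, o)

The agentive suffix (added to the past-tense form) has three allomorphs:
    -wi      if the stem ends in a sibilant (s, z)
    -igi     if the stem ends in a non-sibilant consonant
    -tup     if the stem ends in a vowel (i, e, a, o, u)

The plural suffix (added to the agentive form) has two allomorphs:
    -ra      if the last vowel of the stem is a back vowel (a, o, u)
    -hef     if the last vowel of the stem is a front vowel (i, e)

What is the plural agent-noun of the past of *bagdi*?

bagdijufigihef

*bagdi* — last vowel /i/ (a high vowel) → -juf → *bagdijuf*.
The past-tense form *bagdijuf* — final sound /f/ (a non-sibilant consonant) → -igi → *bagdijufigi*.
The last vowel of the agentive form *bagdijufigi* is /i/, which is a front vowel, so the plural suffix is -hef, giving *bagdijufigihef*.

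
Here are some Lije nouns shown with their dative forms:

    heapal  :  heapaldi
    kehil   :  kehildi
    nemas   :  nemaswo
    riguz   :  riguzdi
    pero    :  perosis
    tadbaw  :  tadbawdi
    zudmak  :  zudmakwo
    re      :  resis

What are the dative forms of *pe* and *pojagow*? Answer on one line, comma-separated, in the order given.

pesis, pojagowdi

The suffix is conditioned by the final sound: -wo when the stem ends in a voiceless consonant (*nemas*, *zudmak*); -di when the stem ends in a voiced consonant (*heapal*, *kehil*, *riguz*, *tadbaw*); -sis when the stem ends in a vowel (*pero*, *re*).
Since the final sound of *pe* is /e/ (a vowel), it takes -sis, giving *pesis*.
*pojagow*: final sound = /w/, a voiced consonant → -di → *pojagowdi*.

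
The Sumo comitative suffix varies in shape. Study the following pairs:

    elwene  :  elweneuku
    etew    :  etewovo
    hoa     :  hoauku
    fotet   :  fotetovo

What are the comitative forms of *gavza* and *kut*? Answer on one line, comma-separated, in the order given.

The alternation tracks the final sound of the stem — -ovo when the stem ends in a consonant (*etew*, *fotet*); -uku when the stem ends in a vowel (*elwene*, *hoa*).
Since the final sound of *gavza* is /a/ (a vowel), it takes -uku, giving *gavzauku*.
Since the final sound of *kut* is /t/ (a consonant), it takes -ovo, giving *kutovo*.

gavzauku, kutovo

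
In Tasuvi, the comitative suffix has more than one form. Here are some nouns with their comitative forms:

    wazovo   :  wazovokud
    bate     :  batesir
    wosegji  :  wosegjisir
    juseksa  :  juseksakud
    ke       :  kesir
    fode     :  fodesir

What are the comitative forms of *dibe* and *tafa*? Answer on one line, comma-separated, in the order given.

dibesir, tafakud

The alternation tracks the last vowel of the stem — -sir when the last vowel of the stem is a front vowel (*bate*, *wosegji*, *ke*, *fode*); -kud when the last vowel of the stem is a back vowel (*wazovo*, *juseksa*).
The last vowel of *dibe* is /e/, which is a front vowel, so the suffix is -sir, giving *dibesir*.
The last vowel of *tafa* is /a/, which is a back vowel, so the suffix is -kud, giving *tafakud*.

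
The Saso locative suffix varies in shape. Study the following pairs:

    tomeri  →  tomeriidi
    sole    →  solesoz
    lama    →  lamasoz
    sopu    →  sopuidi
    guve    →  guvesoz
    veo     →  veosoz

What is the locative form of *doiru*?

doiruidi

The pattern is height harmony: -idi when the last vowel of the stem is a high vowel (*tomeri*, *sopu*); -soz when the last vowel of the stem is a non-high vowel (*sole*, *lama*, *guve*, *veo*).
*doiru* — last vowel /u/ (a high vowel) → -idi → *doiruidi*.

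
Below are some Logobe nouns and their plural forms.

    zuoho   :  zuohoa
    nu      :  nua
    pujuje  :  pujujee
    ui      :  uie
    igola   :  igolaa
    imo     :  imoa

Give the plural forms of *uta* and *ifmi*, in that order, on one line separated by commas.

utaa, ifmie

Looking at the last vowel of each stem: -e when the last vowel of the stem is a front vowel (*pujuje*, *ui*); -a when the last vowel of the stem is a back vowel (*zuoho*, *nu*, *igola*, *imo*).
*uta* — last vowel /a/ (a back vowel) → -a → *utaa*.
The last vowel of *ifmi* is /i/, which is a front vowel, so the suffix is -e, giving *ifmie*.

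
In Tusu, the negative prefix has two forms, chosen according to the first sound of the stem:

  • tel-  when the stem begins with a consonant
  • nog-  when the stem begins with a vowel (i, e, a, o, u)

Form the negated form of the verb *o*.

Since the first sound of *o* is /o/ (a vowel), it takes nog-, giving *nogo*.

nogo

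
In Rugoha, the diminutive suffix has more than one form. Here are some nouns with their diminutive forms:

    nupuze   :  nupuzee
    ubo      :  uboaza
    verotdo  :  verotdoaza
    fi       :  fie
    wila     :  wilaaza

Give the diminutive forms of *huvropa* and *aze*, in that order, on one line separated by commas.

The suffix is conditioned by the last vowel: -e when the last vowel of the stem is a front vowel (*nupuze*, *fi*); -aza when the last vowel of the stem is a back vowel (*ubo*, *verotdo*, *wila*).
*huvropa* — last vowel /a/ (a back vowel) → -aza → *huvropaaza*.
The last vowel of *aze* is /e/, which is a front vowel, so the suffix is -e, giving *azee*.

huvropaaza, azee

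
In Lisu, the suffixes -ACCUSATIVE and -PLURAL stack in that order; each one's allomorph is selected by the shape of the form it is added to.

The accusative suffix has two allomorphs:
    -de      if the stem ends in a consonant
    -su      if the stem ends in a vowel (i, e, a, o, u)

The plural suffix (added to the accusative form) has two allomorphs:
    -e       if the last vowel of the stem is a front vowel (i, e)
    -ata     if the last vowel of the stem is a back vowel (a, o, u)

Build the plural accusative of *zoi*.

The final sound of *zoi* is /i/, which is a vowel, so the accusative suffix is -su, giving *zoisu*.
The last vowel of the accusative form *zoisu* is /u/, which is a back vowel, so the plural suffix is -ata, giving *zoisuata*.

zoisuata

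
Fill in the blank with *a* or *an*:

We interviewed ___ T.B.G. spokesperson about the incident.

The indefinite article is chosen by the initial *sound* of the following word, not its spelling.
The initialism *T.B.G.* is read letter by letter; the first letter, T, is pronounced /tiː/, which begins with a consonant sound.
So the article is *a*: We interviewed a T.B.G. spokesperson about the incident.

a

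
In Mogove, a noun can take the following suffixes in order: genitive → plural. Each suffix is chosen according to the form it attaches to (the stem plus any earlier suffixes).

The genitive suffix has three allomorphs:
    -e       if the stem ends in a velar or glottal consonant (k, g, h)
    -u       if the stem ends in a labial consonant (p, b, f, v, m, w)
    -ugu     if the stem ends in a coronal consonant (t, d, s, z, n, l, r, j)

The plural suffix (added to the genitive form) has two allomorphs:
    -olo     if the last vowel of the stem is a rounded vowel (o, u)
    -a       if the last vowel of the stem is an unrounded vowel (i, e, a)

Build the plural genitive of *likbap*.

likbapuolo

The final consonant of *likbap* is /p/, which is labial, so the genitive suffix is -u, giving *likbapu*.
Since the last vowel of the genitive form *likbapu* is /u/ (a rounded vowel), it takes -olo, giving *likbapuolo*.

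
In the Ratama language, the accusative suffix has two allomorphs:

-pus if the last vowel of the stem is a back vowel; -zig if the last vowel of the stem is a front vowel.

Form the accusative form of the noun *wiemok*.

*wiemok* — last vowel /o/ (a back vowel) → -pus → *wiemokpus*.

wiemokpus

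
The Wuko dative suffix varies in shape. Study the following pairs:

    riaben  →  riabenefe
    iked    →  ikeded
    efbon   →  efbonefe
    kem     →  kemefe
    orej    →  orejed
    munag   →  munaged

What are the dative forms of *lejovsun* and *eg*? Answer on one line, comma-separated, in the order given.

Looking at the final consonant of each stem: -efe when the stem ends in a nasal (*riaben*, *efbon*, *kem*); -ed when the stem ends in a non-nasal consonant (*iked*, *orej*, *munag*).
Since the final consonant of *lejovsun* is /n/ (a nasal), it takes -efe, giving *lejovsunefe*.
The final consonant of *eg* is /g/, which is non-nasal, so the suffix is -ed, giving *eged*.

lejovsunefe, eged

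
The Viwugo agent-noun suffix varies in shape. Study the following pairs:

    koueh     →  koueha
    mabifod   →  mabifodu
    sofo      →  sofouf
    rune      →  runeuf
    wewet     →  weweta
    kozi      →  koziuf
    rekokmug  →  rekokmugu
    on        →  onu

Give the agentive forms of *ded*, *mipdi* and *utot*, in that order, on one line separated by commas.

dedu, mipdiuf, utota

The suffix is conditioned by the final sound: -a when the stem ends in a voiceless consonant (*koueh*, *wewet*); -u when the stem ends in a voiced consonant (*mabifod*, *rekokmug*, *on*); -uf when the stem ends in a vowel (*sofo*, *rune*, *kozi*).
The final sound of *ded* is /d/, which is a voiced consonant, so the suffix is -u, giving *dedu*.
Since the final sound of *mipdi* is /i/ (a vowel), it takes -uf, giving *mipdiuf*.
Since the final sound of *utot* is /t/ (a voiceless consonant), it takes -a, giving *utota*.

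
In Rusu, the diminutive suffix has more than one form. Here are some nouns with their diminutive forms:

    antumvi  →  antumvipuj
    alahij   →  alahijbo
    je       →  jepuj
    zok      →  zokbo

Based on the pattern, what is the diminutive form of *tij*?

tijbo

The pattern is consonant vs. vowel: -bo when the stem ends in a consonant (*alahij*, *zok*); -puj when the stem ends in a vowel (*antumvi*, *je*).
*tij* — final sound /j/ (a consonant) → -bo → *tijbo*.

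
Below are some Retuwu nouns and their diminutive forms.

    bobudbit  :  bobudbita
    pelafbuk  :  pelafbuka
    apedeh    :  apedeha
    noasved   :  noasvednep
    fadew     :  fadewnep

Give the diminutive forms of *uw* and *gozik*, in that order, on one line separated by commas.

uwnep, gozika

The suffix is conditioned by the final consonant: -a when the stem ends in a voiceless consonant (*bobudbit*, *pelafbuk*, *apedeh*); -nep when the stem ends in a voiced consonant (*noasved*, *fadew*).
Since the final consonant of *uw* is /w/ (voiced), it takes -nep, giving *uwnep*.
*gozik*: final consonant = /k/, voiceless → -a → *gozika*.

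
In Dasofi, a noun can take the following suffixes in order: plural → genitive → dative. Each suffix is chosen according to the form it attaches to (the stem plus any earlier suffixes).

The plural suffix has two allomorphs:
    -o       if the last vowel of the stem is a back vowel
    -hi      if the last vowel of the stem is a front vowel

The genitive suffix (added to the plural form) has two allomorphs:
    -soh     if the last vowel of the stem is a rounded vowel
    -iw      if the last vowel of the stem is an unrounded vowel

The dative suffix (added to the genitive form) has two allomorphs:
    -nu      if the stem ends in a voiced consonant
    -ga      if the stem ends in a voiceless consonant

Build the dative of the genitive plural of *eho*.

*eho* — last vowel /o/ (a back vowel) → -o → *ehoo*.
The plural form *ehoo* — last vowel /o/ (a rounded vowel) → -soh → *ehoosoh*.
The genitive form *ehoosoh*: final consonant = /h/, voiceless → -ga → *ehoosohga*.

ehoosohga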